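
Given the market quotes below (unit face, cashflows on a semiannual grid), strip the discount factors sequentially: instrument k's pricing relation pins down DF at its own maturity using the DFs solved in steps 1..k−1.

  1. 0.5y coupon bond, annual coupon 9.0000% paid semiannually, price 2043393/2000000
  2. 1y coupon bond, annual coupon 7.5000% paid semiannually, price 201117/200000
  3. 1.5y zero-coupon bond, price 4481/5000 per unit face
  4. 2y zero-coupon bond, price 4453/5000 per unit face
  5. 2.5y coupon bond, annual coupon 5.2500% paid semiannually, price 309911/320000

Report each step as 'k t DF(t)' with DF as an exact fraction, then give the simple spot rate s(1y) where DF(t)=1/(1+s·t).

step 1 [0.5y] bond c/2=9/200: DF=(2043393/2000000 − 9/200·(0))/(1+9/200) = 9777/10000 ≈ 0.977700
step 2 [1y] bond c/2=3/80: DF=(201117/200000 − 3/80·(0.977700))/(1+3/80) = 9339/10000 ≈ 0.933900
step 3 [1.5y] zero: DF = P = 4481/5000 ≈ 0.896200
step 4 [2y] zero: DF = P = 4453/5000 ≈ 0.890600
step 5 [2.5y] bond c/2=21/800: DF=(309911/320000 − 21/800·(0.977700+0.933900+0.896200+0.890600))/(1+21/800) = 8491/10000 ≈ 0.849100

1 1/2 9777/10000
2 1 9339/10000
3 3/2 4481/5000
4 2 4453/5000
5 5/2 8491/10000
s(1y) = (1/(9339/10000) − 1)/(1) = 661/9339 ≈ 7.0778%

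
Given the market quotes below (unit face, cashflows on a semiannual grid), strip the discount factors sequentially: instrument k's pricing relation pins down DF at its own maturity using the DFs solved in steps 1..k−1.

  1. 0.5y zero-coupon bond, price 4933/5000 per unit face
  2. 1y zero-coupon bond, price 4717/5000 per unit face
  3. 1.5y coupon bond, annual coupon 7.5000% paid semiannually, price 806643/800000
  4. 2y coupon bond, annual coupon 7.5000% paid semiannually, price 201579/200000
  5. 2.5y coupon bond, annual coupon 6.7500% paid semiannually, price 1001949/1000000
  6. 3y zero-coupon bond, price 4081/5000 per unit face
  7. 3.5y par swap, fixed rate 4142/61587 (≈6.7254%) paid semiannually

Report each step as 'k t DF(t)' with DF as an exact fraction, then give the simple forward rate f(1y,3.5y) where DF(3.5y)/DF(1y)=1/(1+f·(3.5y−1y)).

1 1/2 4933/5000
2 1 4717/5000
3 3/2 9021/10000
4 2 8691/10000
5 5/2 2121/2500
6 3 4081/5000
7 7/2 7929/10000
f(1y,3.5y) = ((4717/5000)/(7929/10000) − 1)/(5/2) = 602/7929 ≈ 7.5924%

step 1 [0.5y] zero: DF = P = 4933/5000 ≈ 0.986600
step 2 [1y] zero: DF = P = 4717/5000 ≈ 0.943400
step 3 [1.5y] bond c/2=3/80: DF=(806643/800000 − 3/80·(0.986600+0.943400))/(1+3/80) = 9021/10000 ≈ 0.902100
step 4 [2y] bond c/2=3/80: DF=(201579/200000 − 3/80·(0.986600+0.943400+0.902100))/(1+3/80) = 8691/10000 ≈ 0.869100
step 5 [2.5y] bond c/2=27/800: DF=(1001949/1000000 − 27/800·(0.986600+0.943400+0.902100+0.869100))/(1+27/800) = 2121/2500 ≈ 0.848400
step 6 [3y] zero: DF = P = 4081/5000 ≈ 0.816200
step 7 [3.5y] swap r/2=2071/61587: DF=(1 − 2071/61587·(0.986600+0.943400+0.902100+0.869100+0.848400+0.816200))/(1+2071/61587) = 7929/10000 ≈ 0.792900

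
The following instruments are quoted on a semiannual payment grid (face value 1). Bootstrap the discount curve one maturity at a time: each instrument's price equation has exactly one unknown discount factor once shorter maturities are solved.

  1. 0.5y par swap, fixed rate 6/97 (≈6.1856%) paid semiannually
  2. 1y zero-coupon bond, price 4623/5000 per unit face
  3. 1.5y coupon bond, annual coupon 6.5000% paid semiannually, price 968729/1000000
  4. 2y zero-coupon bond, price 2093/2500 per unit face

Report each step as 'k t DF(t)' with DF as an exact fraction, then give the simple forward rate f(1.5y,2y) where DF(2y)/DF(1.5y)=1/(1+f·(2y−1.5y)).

step 1 [0.5y] swap r/2=3/97: DF=(1 − 3/97·(0))/(1+3/97) = 97/100 ≈ 0.970000
step 2 [1y] zero: DF = P = 4623/5000 ≈ 0.924600
step 3 [1.5y] bond c/2=13/400: DF=(968729/1000000 − 13/400·(0.970000+0.924600))/(1+13/400) = 4393/5000 ≈ 0.878600
step 4 [2y] zero: DF = P = 2093/2500 ≈ 0.837200

1 1/2 97/100
2 1 4623/5000
3 3/2 4393/5000
4 2 2093/2500
f(1.5y,2y) = ((4393/5000)/(2093/2500) − 1)/(1/2) = 9/91 ≈ 9.8901%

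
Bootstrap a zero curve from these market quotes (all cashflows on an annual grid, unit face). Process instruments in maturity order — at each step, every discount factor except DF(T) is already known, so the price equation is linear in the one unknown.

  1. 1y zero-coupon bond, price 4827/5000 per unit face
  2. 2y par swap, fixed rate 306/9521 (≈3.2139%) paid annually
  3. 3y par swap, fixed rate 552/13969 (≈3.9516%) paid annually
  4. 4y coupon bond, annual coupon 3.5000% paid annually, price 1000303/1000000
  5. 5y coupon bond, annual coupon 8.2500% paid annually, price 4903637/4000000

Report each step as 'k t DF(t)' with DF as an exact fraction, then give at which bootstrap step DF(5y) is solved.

1 1 4827/5000
2 2 2347/2500
3 3 556/625
4 4 109/125
5 5 8531/10000
DF(5y) is solved at step 5

step 1 [1y] zero: DF = P = 4827/5000 ≈ 0.965400
step 2 [2y] swap r/1=306/9521: DF=(1 − 306/9521·(0.965400))/(1+306/9521) = 2347/2500 ≈ 0.938800
step 3 [3y] swap r/1=552/13969: DF=(1 − 552/13969·(0.965400+0.938800))/(1+552/13969) = 556/625 ≈ 0.889600
step 4 [4y] bond c/1=7/200: DF=(1000303/1000000 − 7/200·(0.965400+0.938800+0.889600))/(1+7/200) = 109/125 ≈ 0.872000
step 5 [5y] bond c/1=33/400: DF=(4903637/4000000 − 33/400·(0.965400+0.938800+0.889600+0.872000))/(1+33/400) = 8531/10000 ≈ 0.853100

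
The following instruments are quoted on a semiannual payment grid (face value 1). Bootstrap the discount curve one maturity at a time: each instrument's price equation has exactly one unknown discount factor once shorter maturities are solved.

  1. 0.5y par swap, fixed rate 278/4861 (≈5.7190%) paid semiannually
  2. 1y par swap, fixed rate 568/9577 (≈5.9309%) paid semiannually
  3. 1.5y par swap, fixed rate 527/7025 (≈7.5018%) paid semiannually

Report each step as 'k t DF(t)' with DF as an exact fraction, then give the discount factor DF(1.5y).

step 1 [0.5y] swap r/2=139/4861: DF=(1 − 139/4861·(0))/(1+139/4861) = 4861/5000 ≈ 0.972200
step 2 [1y] swap r/2=284/9577: DF=(1 − 284/9577·(0.972200))/(1+284/9577) = 1179/1250 ≈ 0.943200
step 3 [1.5y] swap r/2=527/14050: DF=(1 − 527/14050·(0.972200+0.943200))/(1+527/14050) = 4473/5000 ≈ 0.894600

1 1/2 4861/5000
2 1 1179/1250
3 3/2 4473/5000
DF(1.5y) = 4473/5000 ≈ 0.894600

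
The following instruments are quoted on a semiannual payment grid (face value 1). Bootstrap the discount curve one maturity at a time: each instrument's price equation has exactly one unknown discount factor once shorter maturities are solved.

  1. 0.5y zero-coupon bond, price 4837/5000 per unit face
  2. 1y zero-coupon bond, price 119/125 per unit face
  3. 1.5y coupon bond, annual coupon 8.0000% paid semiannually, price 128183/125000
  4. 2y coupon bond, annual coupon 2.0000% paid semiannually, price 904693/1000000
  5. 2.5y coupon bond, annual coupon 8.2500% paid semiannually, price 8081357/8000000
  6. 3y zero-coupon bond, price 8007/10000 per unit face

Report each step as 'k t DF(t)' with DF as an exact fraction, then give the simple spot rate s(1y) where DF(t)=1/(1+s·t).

1 1/2 4837/5000
2 1 119/125
3 3/2 4561/5000
4 2 8677/10000
5 5/2 2059/2500
6 3 8007/10000
s(1y) = (1/(119/125) − 1)/(1) = 6/119 ≈ 5.0420%

step 1 [0.5y] zero: DF = P = 4837/5000 ≈ 0.967400
step 2 [1y] zero: DF = P = 119/125 ≈ 0.952000
step 3 [1.5y] bond c/2=1/25: DF=(128183/125000 − 1/25·(0.967400+0.952000))/(1+1/25) = 4561/5000 ≈ 0.912200
step 4 [2y] bond c/2=1/100: DF=(904693/1000000 − 1/100·(0.967400+0.952000+0.912200))/(1+1/100) = 8677/10000 ≈ 0.867700
step 5 [2.5y] bond c/2=33/800: DF=(8081357/8000000 − 33/800·(0.967400+0.952000+0.912200+0.867700))/(1+33/800) = 2059/2500 ≈ 0.823600
step 6 [3y] zero: DF = P = 8007/10000 ≈ 0.800700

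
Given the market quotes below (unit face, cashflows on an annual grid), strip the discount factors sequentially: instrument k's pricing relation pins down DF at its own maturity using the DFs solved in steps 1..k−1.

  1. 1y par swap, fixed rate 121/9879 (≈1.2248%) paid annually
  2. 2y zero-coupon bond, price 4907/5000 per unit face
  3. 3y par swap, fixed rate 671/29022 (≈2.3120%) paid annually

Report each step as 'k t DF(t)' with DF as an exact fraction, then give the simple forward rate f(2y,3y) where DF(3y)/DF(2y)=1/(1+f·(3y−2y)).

step 1 [1y] swap r/1=121/9879: DF=(1 − 121/9879·(0))/(1+121/9879) = 9879/10000 ≈ 0.987900
step 2 [2y] zero: DF = P = 4907/5000 ≈ 0.981400
step 3 [3y] swap r/1=671/29022: DF=(1 − 671/29022·(0.987900+0.981400))/(1+671/29022) = 9329/10000 ≈ 0.932900

1 1 9879/10000
2 2 4907/5000
3 3 9329/10000
f(2y,3y) = ((4907/5000)/(9329/10000) − 1)/(1) = 485/9329 ≈ 5.1988%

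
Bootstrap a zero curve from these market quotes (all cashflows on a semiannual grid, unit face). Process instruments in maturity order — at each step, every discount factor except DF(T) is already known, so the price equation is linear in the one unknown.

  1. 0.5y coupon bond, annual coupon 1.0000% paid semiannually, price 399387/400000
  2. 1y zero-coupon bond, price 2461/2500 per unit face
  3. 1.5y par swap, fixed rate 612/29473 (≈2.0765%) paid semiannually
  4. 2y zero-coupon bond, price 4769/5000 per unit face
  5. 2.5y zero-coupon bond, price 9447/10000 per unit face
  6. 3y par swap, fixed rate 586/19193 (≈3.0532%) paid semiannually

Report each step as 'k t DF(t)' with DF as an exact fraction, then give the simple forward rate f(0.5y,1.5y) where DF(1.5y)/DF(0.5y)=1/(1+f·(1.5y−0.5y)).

1 1/2 1987/2000
2 1 2461/2500
3 3/2 4847/5000
4 2 4769/5000
5 5/2 9447/10000
6 3 9121/10000
f(0.5y,1.5y) = ((1987/2000)/(4847/5000) − 1)/(1) = 241/9694 ≈ 2.4861%

step 1 [0.5y] bond c/2=1/200: DF=(399387/400000 − 1/200·(0))/(1+1/200) = 1987/2000 ≈ 0.993500
step 2 [1y] zero: DF = P = 2461/2500 ≈ 0.984400
step 3 [1.5y] swap r/2=306/29473: DF=(1 − 306/29473·(0.993500+0.984400))/(1+306/29473) = 4847/5000 ≈ 0.969400
step 4 [2y] zero: DF = P = 4769/5000 ≈ 0.953800
step 5 [2.5y] zero: DF = P = 9447/10000 ≈ 0.944700
step 6 [3y] swap r/2=293/19193: DF=(1 − 293/19193·(0.993500+0.984400+0.969400+0.953800+0.944700))/(1+293/19193) = 9121/10000 ≈ 0.912100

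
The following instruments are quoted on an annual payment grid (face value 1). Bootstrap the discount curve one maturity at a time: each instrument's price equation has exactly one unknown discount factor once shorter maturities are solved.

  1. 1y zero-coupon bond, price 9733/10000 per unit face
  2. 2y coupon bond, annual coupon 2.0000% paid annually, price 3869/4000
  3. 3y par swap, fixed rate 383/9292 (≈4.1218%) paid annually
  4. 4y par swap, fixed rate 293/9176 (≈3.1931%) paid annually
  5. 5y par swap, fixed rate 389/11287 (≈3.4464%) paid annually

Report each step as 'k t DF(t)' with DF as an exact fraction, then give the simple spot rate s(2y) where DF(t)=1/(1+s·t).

step 1 [1y] zero: DF = P = 9733/10000 ≈ 0.973300
step 2 [2y] bond c/1=1/50: DF=(3869/4000 − 1/50·(0.973300))/(1+1/50) = 2323/2500 ≈ 0.929200
step 3 [3y] swap r/1=383/9292: DF=(1 − 383/9292·(0.973300+0.929200))/(1+383/9292) = 8851/10000 ≈ 0.885100
step 4 [4y] swap r/1=293/9176: DF=(1 − 293/9176·(0.973300+0.929200+0.885100))/(1+293/9176) = 2207/2500 ≈ 0.882800
step 5 [5y] swap r/1=389/11287: DF=(1 − 389/11287·(0.973300+0.929200+0.885100+0.882800))/(1+389/11287) = 2111/2500 ≈ 0.844400

1 1 9733/10000
2 2 2323/2500
3 3 8851/10000
4 4 2207/2500
5 5 2111/2500
s(2y) = (1/(2323/2500) − 1)/(2) = 177/4646 ≈ 3.8097%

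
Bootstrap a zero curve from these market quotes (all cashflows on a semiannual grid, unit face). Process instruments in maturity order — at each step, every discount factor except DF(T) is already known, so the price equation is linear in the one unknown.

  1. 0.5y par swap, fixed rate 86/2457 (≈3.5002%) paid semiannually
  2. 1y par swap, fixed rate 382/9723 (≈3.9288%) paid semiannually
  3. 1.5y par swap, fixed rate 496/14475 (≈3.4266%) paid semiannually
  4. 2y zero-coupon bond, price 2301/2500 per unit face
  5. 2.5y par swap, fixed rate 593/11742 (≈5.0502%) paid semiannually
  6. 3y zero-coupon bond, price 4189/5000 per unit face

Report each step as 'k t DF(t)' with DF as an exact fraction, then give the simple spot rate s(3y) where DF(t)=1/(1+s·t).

step 1 [0.5y] swap r/2=43/2457: DF=(1 − 43/2457·(0))/(1+43/2457) = 2457/2500 ≈ 0.982800
step 2 [1y] swap r/2=191/9723: DF=(1 − 191/9723·(0.982800))/(1+191/9723) = 4809/5000 ≈ 0.961800
step 3 [1.5y] swap r/2=248/14475: DF=(1 − 248/14475·(0.982800+0.961800))/(1+248/14475) = 594/625 ≈ 0.950400
step 4 [2y] zero: DF = P = 2301/2500 ≈ 0.920400
step 5 [2.5y] swap r/2=593/23484: DF=(1 − 593/23484·(0.982800+0.961800+0.950400+0.920400))/(1+593/23484) = 4407/5000 ≈ 0.881400
step 6 [3y] zero: DF = P = 4189/5000 ≈ 0.837800

1 1/2 2457/2500
2 1 4809/5000
3 3/2 594/625
4 2 2301/2500
5 5/2 4407/5000
6 3 4189/5000
s(3y) = (1/(4189/5000) − 1)/(3) = 811/12567 ≈ 6.4534%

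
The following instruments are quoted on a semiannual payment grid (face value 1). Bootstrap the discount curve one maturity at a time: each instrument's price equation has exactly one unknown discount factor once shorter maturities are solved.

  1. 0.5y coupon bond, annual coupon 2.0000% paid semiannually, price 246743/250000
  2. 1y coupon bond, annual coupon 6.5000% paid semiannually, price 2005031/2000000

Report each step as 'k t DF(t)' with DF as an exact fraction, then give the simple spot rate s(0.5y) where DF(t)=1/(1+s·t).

1 1/2 2443/2500
2 1 4701/5000
s(0.5y) = (1/(2443/2500) − 1)/(1/2) = 114/2443 ≈ 4.6664%

step 1 [0.5y] bond c/2=1/100: DF=(246743/250000 − 1/100·(0))/(1+1/100) = 2443/2500 ≈ 0.977200
step 2 [1y] bond c/2=13/400: DF=(2005031/2000000 − 13/400·(0.977200))/(1+13/400) = 4701/5000 ≈ 0.940200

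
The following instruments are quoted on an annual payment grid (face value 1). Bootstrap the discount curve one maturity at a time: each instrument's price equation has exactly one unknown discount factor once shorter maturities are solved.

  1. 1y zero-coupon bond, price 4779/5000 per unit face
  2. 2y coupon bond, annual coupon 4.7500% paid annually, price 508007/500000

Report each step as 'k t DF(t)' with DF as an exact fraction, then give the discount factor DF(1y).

1 1 4779/5000
2 2 4633/5000
DF(1y) = 4779/5000 ≈ 0.955800

step 1 [1y] zero: DF = P = 4779/5000 ≈ 0.955800
step 2 [2y] bond c/1=19/400: DF=(508007/500000 − 19/400·(0.955800))/(1+19/400) = 4633/5000 ≈ 0.926600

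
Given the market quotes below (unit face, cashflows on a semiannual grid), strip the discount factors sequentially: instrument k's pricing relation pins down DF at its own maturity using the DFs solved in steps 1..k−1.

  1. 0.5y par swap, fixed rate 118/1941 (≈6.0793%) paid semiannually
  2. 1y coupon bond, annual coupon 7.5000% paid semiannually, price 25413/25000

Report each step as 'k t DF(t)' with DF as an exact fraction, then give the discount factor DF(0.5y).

step 1 [0.5y] swap r/2=59/1941: DF=(1 − 59/1941·(0))/(1+59/1941) = 1941/2000 ≈ 0.970500
step 2 [1y] bond c/2=3/80: DF=(25413/25000 − 3/80·(0.970500))/(1+3/80) = 9447/10000 ≈ 0.944700

1 1/2 1941/2000
2 1 9447/10000
DF(0.5y) = 1941/2000 ≈ 0.970500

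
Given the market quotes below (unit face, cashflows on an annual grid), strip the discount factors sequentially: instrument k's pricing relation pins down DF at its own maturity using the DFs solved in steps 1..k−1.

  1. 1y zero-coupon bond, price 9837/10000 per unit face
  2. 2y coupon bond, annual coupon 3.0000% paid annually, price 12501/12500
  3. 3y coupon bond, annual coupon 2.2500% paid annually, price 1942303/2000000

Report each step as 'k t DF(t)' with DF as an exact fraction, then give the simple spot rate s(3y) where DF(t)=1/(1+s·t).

step 1 [1y] zero: DF = P = 9837/10000 ≈ 0.983700
step 2 [2y] bond c/1=3/100: DF=(12501/12500 − 3/100·(0.983700))/(1+3/100) = 9423/10000 ≈ 0.942300
step 3 [3y] bond c/1=9/400: DF=(1942303/2000000 − 9/400·(0.983700+0.942300))/(1+9/400) = 4537/5000 ≈ 0.907400

1 1 9837/10000
2 2 9423/10000
3 3 4537/5000
s(3y) = (1/(4537/5000) − 1)/(3) = 463/13611 ≈ 3.4017%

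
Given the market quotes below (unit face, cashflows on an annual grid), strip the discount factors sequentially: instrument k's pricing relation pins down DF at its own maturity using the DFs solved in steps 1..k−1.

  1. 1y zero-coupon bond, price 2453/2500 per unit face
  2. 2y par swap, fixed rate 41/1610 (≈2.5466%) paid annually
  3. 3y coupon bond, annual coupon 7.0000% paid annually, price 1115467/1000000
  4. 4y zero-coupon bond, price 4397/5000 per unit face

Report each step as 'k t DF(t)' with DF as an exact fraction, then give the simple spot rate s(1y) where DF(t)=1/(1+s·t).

step 1 [1y] zero: DF = P = 2453/2500 ≈ 0.981200
step 2 [2y] swap r/1=41/1610: DF=(1 − 41/1610·(0.981200))/(1+41/1610) = 2377/2500 ≈ 0.950800
step 3 [3y] bond c/1=7/100: DF=(1115467/1000000 − 7/100·(0.981200+0.950800))/(1+7/100) = 9161/10000 ≈ 0.916100
step 4 [4y] zero: DF = P = 4397/5000 ≈ 0.879400

1 1 2453/2500
2 2 2377/2500
3 3 9161/10000
4 4 4397/5000
s(1y) = (1/(2453/2500) − 1)/(1) = 47/2453 ≈ 1.9160%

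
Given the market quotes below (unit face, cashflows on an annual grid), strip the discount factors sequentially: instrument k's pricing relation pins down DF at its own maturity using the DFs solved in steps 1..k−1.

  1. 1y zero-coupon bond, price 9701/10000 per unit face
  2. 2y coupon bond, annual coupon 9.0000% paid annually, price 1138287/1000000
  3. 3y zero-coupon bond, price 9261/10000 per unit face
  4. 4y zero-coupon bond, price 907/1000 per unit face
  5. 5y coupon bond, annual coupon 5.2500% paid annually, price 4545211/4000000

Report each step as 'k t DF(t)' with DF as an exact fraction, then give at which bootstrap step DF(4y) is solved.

1 1 9701/10000
2 2 4821/5000
3 3 9261/10000
4 4 907/1000
5 5 8917/10000
DF(4y) is solved at step 4

step 1 [1y] zero: DF = P = 9701/10000 ≈ 0.970100
step 2 [2y] bond c/1=9/100: DF=(1138287/1000000 − 9/100·(0.970100))/(1+9/100) = 4821/5000 ≈ 0.964200
step 3 [3y] zero: DF = P = 9261/10000 ≈ 0.926100
step 4 [4y] zero: DF = P = 907/1000 ≈ 0.907000
step 5 [5y] bond c/1=21/400: DF=(4545211/4000000 − 21/400·(0.970100+0.964200+0.926100+0.907000))/(1+21/400) = 8917/10000 ≈ 0.891700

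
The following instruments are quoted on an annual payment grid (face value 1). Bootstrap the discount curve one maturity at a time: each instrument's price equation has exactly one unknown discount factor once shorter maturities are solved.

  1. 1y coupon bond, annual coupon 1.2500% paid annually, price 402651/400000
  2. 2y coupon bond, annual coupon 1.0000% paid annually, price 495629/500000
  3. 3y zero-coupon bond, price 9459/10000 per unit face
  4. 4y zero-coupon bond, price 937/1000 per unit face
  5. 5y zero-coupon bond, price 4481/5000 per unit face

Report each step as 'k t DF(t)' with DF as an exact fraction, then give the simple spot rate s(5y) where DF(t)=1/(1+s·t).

step 1 [1y] bond c/1=1/80: DF=(402651/400000 − 1/80·(0))/(1+1/80) = 4971/5000 ≈ 0.994200
step 2 [2y] bond c/1=1/100: DF=(495629/500000 − 1/100·(0.994200))/(1+1/100) = 2429/2500 ≈ 0.971600
step 3 [3y] zero: DF = P = 9459/10000 ≈ 0.945900
step 4 [4y] zero: DF = P = 937/1000 ≈ 0.937000
step 5 [5y] zero: DF = P = 4481/5000 ≈ 0.896200

1 1 4971/5000
2 2 2429/2500
3 3 9459/10000
4 4 937/1000
5 5 4481/5000
s(5y) = (1/(4481/5000) − 1)/(5) = 519/22405 ≈ 2.3164%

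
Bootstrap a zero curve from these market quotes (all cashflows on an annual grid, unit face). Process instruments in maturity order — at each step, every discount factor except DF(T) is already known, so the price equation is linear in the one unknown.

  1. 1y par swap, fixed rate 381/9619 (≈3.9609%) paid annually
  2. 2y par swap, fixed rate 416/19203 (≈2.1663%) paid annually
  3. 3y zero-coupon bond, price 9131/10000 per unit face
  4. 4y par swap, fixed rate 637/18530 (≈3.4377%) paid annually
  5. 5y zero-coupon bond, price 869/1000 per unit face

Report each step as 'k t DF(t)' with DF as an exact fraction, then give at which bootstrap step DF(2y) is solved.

1 1 9619/10000
2 2 599/625
3 3 9131/10000
4 4 4363/5000
5 5 869/1000
DF(2y) is solved at step 2

step 1 [1y] swap r/1=381/9619: DF=(1 − 381/9619·(0))/(1+381/9619) = 9619/10000 ≈ 0.961900
step 2 [2y] swap r/1=416/19203: DF=(1 − 416/19203·(0.961900))/(1+416/19203) = 599/625 ≈ 0.958400
step 3 [3y] zero: DF = P = 9131/10000 ≈ 0.913100
step 4 [4y] swap r/1=637/18530: DF=(1 − 637/18530·(0.961900+0.958400+0.913100))/(1+637/18530) = 4363/5000 ≈ 0.872600
step 5 [5y] zero: DF = P = 869/1000 ≈ 0.869000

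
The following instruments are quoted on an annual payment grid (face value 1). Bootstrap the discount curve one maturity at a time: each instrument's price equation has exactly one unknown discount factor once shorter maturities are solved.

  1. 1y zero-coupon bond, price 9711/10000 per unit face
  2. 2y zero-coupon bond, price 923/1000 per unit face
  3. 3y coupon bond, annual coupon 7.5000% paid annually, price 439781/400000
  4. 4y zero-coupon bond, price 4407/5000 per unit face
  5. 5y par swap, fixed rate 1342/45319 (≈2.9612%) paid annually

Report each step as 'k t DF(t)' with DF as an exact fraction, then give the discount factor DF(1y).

step 1 [1y] zero: DF = P = 9711/10000 ≈ 0.971100
step 2 [2y] zero: DF = P = 923/1000 ≈ 0.923000
step 3 [3y] bond c/1=3/40: DF=(439781/400000 − 3/40·(0.971100+0.923000))/(1+3/40) = 4453/5000 ≈ 0.890600
step 4 [4y] zero: DF = P = 4407/5000 ≈ 0.881400
step 5 [5y] swap r/1=1342/45319: DF=(1 − 1342/45319·(0.971100+0.923000+0.890600+0.881400))/(1+1342/45319) = 4329/5000 ≈ 0.865800

1 1 9711/10000
2 2 923/1000
3 3 4453/5000
4 4 4407/5000
5 5 4329/5000
DF(1y) = 9711/10000 ≈ 0.971100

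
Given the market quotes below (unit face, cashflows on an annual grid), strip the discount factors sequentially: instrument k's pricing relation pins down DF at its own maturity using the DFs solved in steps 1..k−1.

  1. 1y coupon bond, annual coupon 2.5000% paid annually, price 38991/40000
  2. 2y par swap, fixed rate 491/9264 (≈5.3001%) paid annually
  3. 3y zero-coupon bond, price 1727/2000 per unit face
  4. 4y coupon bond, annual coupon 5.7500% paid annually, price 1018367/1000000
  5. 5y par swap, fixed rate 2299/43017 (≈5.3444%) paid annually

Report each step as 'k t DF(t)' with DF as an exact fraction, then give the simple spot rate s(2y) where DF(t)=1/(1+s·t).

1 1 951/1000
2 2 4509/5000
3 3 1727/2000
4 4 8153/10000
5 5 7701/10000
s(2y) = (1/(4509/5000) − 1)/(2) = 491/9018 ≈ 5.4447%

step 1 [1y] bond c/1=1/40: DF=(38991/40000 − 1/40·(0))/(1+1/40) = 951/1000 ≈ 0.951000
step 2 [2y] swap r/1=491/9264: DF=(1 − 491/9264·(0.951000))/(1+491/9264) = 4509/5000 ≈ 0.901800
step 3 [3y] zero: DF = P = 1727/2000 ≈ 0.863500
step 4 [4y] bond c/1=23/400: DF=(1018367/1000000 − 23/400·(0.951000+0.901800+0.863500))/(1+23/400) = 8153/10000 ≈ 0.815300
step 5 [5y] swap r/1=2299/43017: DF=(1 − 2299/43017·(0.951000+0.901800+0.863500+0.815300))/(1+2299/43017) = 7701/10000 ≈ 0.770100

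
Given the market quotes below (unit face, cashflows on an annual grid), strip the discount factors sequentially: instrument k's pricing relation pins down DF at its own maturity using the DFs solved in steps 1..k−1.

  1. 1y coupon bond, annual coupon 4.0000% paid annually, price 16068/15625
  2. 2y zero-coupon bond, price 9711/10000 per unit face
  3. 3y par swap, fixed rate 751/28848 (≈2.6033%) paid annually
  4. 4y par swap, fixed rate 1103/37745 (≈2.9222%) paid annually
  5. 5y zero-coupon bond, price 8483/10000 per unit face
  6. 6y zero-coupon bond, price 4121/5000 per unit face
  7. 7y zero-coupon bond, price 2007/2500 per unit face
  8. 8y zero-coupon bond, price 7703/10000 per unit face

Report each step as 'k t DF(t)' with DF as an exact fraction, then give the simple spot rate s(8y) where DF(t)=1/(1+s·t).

step 1 [1y] bond c/1=1/25: DF=(16068/15625 − 1/25·(0))/(1+1/25) = 618/625 ≈ 0.988800
step 2 [2y] zero: DF = P = 9711/10000 ≈ 0.971100
step 3 [3y] swap r/1=751/28848: DF=(1 − 751/28848·(0.988800+0.971100))/(1+751/28848) = 9249/10000 ≈ 0.924900
step 4 [4y] swap r/1=1103/37745: DF=(1 − 1103/37745·(0.988800+0.971100+0.924900))/(1+1103/37745) = 8897/10000 ≈ 0.889700
step 5 [5y] zero: DF = P = 8483/10000 ≈ 0.848300
step 6 [6y] zero: DF = P = 4121/5000 ≈ 0.824200
step 7 [7y] zero: DF = P = 2007/2500 ≈ 0.802800
step 8 [8y] zero: DF = P = 7703/10000 ≈ 0.770300

1 1 618/625
2 2 9711/10000
3 3 9249/10000
4 4 8897/10000
5 5 8483/10000
6 6 4121/5000
7 7 2007/2500
8 8 7703/10000
s(8y) = (1/(7703/10000) − 1)/(8) = 2297/61624 ≈ 3.7274%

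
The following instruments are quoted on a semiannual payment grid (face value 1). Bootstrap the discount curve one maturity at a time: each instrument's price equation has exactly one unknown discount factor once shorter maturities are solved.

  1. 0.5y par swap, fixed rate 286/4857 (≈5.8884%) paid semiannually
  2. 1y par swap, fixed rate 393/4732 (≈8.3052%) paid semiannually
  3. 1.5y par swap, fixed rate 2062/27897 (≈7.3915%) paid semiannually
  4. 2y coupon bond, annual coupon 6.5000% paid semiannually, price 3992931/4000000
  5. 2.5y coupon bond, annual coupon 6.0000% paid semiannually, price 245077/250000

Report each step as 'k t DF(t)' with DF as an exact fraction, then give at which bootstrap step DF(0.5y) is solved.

1 1/2 4857/5000
2 1 4607/5000
3 3/2 8969/10000
4 2 879/1000
5 5/2 8449/10000
DF(0.5y) is solved at step 1

step 1 [0.5y] swap r/2=143/4857: DF=(1 − 143/4857·(0))/(1+143/4857) = 4857/5000 ≈ 0.971400
step 2 [1y] swap r/2=393/9464: DF=(1 − 393/9464·(0.971400))/(1+393/9464) = 4607/5000 ≈ 0.921400
step 3 [1.5y] swap r/2=1031/27897: DF=(1 − 1031/27897·(0.971400+0.921400))/(1+1031/27897) = 8969/10000 ≈ 0.896900
step 4 [2y] bond c/2=13/400: DF=(3992931/4000000 − 13/400·(0.971400+0.921400+0.896900))/(1+13/400) = 879/1000 ≈ 0.879000
step 5 [2.5y] bond c/2=3/100: DF=(245077/250000 − 3/100·(0.971400+0.921400+0.896900+0.879000))/(1+3/100) = 8449/10000 ≈ 0.844900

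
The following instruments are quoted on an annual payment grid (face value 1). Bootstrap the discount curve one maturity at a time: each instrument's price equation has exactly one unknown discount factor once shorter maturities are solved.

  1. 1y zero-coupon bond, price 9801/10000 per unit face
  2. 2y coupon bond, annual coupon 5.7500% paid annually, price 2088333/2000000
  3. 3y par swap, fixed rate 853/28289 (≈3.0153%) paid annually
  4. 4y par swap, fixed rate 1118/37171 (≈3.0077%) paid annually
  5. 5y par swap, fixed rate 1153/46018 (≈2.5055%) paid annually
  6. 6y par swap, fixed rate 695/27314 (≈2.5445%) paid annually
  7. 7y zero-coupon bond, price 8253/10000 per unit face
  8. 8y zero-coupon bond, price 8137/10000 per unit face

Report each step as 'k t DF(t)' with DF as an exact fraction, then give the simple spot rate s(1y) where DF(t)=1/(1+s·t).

step 1 [1y] zero: DF = P = 9801/10000 ≈ 0.980100
step 2 [2y] bond c/1=23/400: DF=(2088333/2000000 − 23/400·(0.980100))/(1+23/400) = 9341/10000 ≈ 0.934100
step 3 [3y] swap r/1=853/28289: DF=(1 − 853/28289·(0.980100+0.934100))/(1+853/28289) = 9147/10000 ≈ 0.914700
step 4 [4y] swap r/1=1118/37171: DF=(1 − 1118/37171·(0.980100+0.934100+0.914700))/(1+1118/37171) = 4441/5000 ≈ 0.888200
step 5 [5y] swap r/1=1153/46018: DF=(1 − 1153/46018·(0.980100+0.934100+0.914700+0.888200))/(1+1153/46018) = 8847/10000 ≈ 0.884700
step 6 [6y] swap r/1=695/27314: DF=(1 − 695/27314·(0.980100+0.934100+0.914700+0.888200+0.884700))/(1+695/27314) = 861/1000 ≈ 0.861000
step 7 [7y] zero: DF = P = 8253/10000 ≈ 0.825300
step 8 [8y] zero: DF = P = 8137/10000 ≈ 0.813700

1 1 9801/10000
2 2 9341/10000
3 3 9147/10000
4 4 4441/5000
5 5 8847/10000
6 6 861/1000
7 7 8253/10000
8 8 8137/10000
s(1y) = (1/(9801/10000) − 1)/(1) = 199/9801 ≈ 2.0304%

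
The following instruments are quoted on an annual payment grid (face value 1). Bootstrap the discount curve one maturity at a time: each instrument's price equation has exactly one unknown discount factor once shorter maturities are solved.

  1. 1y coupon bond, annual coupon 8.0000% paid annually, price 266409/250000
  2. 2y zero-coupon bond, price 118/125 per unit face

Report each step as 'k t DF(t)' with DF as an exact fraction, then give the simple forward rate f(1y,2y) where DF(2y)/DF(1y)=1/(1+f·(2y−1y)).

1 1 9867/10000
2 2 118/125
f(1y,2y) = ((9867/10000)/(118/125) − 1)/(1) = 427/9440 ≈ 4.5233%

step 1 [1y] bond c/1=2/25: DF=(266409/250000 − 2/25·(0))/(1+2/25) = 9867/10000 ≈ 0.986700
step 2 [2y] zero: DF = P = 118/125 ≈ 0.944000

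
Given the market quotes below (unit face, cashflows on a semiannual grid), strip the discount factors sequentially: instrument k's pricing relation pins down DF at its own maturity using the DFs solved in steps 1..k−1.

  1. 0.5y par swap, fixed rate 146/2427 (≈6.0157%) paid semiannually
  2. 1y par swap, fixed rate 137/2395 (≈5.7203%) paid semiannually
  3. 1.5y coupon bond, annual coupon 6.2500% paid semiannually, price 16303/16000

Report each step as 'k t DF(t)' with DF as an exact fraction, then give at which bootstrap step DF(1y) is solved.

1 1/2 2427/2500
2 1 2363/2500
3 3/2 93/100
DF(1y) is solved at step 2

step 1 [0.5y] swap r/2=73/2427: DF=(1 − 73/2427·(0))/(1+73/2427) = 2427/2500 ≈ 0.970800
step 2 [1y] swap r/2=137/4790: DF=(1 − 137/4790·(0.970800))/(1+137/4790) = 2363/2500 ≈ 0.945200
step 3 [1.5y] bond c/2=1/32: DF=(16303/16000 − 1/32·(0.970800+0.945200))/(1+1/32) = 93/100 ≈ 0.930000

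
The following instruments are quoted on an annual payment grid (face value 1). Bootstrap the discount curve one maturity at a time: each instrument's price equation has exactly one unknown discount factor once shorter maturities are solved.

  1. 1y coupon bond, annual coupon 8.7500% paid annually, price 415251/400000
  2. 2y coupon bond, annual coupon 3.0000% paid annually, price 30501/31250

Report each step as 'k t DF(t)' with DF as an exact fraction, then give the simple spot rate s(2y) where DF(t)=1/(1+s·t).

step 1 [1y] bond c/1=7/80: DF=(415251/400000 − 7/80·(0))/(1+7/80) = 4773/5000 ≈ 0.954600
step 2 [2y] bond c/1=3/100: DF=(30501/31250 − 3/100·(0.954600))/(1+3/100) = 4599/5000 ≈ 0.919800

1 1 4773/5000
2 2 4599/5000
s(2y) = (1/(4599/5000) − 1)/(2) = 401/9198 ≈ 4.3596%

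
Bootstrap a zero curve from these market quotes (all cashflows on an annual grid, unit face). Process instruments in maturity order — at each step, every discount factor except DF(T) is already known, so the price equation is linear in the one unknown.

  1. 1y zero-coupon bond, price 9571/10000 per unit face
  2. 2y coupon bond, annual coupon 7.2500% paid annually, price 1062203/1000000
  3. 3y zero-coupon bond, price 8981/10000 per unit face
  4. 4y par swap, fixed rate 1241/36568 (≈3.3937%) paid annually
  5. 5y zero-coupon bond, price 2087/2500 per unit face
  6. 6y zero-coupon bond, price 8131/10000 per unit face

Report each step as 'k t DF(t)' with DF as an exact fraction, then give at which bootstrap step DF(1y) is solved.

1 1 9571/10000
2 2 9257/10000
3 3 8981/10000
4 4 8759/10000
5 5 2087/2500
6 6 8131/10000
DF(1y) is solved at step 1

step 1 [1y] zero: DF = P = 9571/10000 ≈ 0.957100
step 2 [2y] bond c/1=29/400: DF=(1062203/1000000 − 29/400·(0.957100))/(1+29/400) = 9257/10000 ≈ 0.925700
step 3 [3y] zero: DF = P = 8981/10000 ≈ 0.898100
step 4 [4y] swap r/1=1241/36568: DF=(1 − 1241/36568·(0.957100+0.925700+0.898100))/(1+1241/36568) = 8759/10000 ≈ 0.875900
step 5 [5y] zero: DF = P = 2087/2500 ≈ 0.834800
step 6 [6y] zero: DF = P = 8131/10000 ≈ 0.813100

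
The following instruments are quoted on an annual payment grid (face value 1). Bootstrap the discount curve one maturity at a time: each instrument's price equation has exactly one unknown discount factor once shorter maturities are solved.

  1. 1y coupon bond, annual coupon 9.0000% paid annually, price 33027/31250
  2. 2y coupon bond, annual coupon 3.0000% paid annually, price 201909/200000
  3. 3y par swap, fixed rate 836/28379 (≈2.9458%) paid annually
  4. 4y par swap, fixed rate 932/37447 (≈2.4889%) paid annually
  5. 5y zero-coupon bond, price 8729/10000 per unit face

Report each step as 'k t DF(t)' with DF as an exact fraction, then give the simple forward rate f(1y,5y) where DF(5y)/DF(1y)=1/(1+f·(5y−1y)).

step 1 [1y] bond c/1=9/100: DF=(33027/31250 − 9/100·(0))/(1+9/100) = 606/625 ≈ 0.969600
step 2 [2y] bond c/1=3/100: DF=(201909/200000 − 3/100·(0.969600))/(1+3/100) = 9519/10000 ≈ 0.951900
step 3 [3y] swap r/1=836/28379: DF=(1 − 836/28379·(0.969600+0.951900))/(1+836/28379) = 2291/2500 ≈ 0.916400
step 4 [4y] swap r/1=932/37447: DF=(1 − 932/37447·(0.969600+0.951900+0.916400))/(1+932/37447) = 2267/2500 ≈ 0.906800
step 5 [5y] zero: DF = P = 8729/10000 ≈ 0.872900

1 1 606/625
2 2 9519/10000
3 3 2291/2500
4 4 2267/2500
5 5 8729/10000
f(1y,5y) = ((606/625)/(8729/10000) − 1)/(4) = 967/34916 ≈ 2.7695%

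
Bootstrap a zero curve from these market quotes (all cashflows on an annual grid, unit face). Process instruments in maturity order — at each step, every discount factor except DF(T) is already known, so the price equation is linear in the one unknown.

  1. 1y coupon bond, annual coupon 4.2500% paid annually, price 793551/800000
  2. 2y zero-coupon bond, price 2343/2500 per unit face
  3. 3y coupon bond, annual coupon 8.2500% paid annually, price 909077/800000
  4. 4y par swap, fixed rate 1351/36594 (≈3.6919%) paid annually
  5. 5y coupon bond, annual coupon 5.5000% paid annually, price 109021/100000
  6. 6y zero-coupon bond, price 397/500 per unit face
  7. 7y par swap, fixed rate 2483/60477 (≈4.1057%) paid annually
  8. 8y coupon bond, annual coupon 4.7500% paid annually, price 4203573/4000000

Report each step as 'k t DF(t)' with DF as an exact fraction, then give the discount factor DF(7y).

1 1 1903/2000
2 2 2343/2500
3 3 4529/5000
4 4 8649/10000
5 5 4213/5000
6 6 397/500
7 7 7517/10000
8 8 729/1000
DF(7y) = 7517/10000 ≈ 0.751700

step 1 [1y] bond c/1=17/400: DF=(793551/800000 − 17/400·(0))/(1+17/400) = 1903/2000 ≈ 0.951500
step 2 [2y] zero: DF = P = 2343/2500 ≈ 0.937200
step 3 [3y] bond c/1=33/400: DF=(909077/800000 − 33/400·(0.951500+0.937200))/(1+33/400) = 4529/5000 ≈ 0.905800
step 4 [4y] swap r/1=1351/36594: DF=(1 − 1351/36594·(0.951500+0.937200+0.905800))/(1+1351/36594) = 8649/10000 ≈ 0.864900
step 5 [5y] bond c/1=11/200: DF=(109021/100000 − 11/200·(0.951500+0.937200+0.905800+0.864900))/(1+11/200) = 4213/5000 ≈ 0.842600
step 6 [6y] zero: DF = P = 397/500 ≈ 0.794000
step 7 [7y] swap r/1=2483/60477: DF=(1 − 2483/60477·(0.951500+0.937200+0.905800+0.864900+0.842600+0.794000))/(1+2483/60477) = 7517/10000 ≈ 0.751700
step 8 [8y] bond c/1=19/400: DF=(4203573/4000000 − 19/400·(0.951500+0.937200+0.905800+0.864900+0.842600+0.794000+0.751700))/(1+19/400) = 729/1000 ≈ 0.729000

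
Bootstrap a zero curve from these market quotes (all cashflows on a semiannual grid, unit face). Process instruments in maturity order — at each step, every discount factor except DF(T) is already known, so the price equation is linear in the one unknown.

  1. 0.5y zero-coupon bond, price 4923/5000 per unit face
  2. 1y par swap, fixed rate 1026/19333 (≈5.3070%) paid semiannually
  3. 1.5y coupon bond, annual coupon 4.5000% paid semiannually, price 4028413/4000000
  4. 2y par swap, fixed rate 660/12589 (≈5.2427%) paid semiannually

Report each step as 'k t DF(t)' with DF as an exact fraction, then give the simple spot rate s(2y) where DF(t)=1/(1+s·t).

step 1 [0.5y] zero: DF = P = 4923/5000 ≈ 0.984600
step 2 [1y] swap r/2=513/19333: DF=(1 − 513/19333·(0.984600))/(1+513/19333) = 9487/10000 ≈ 0.948700
step 3 [1.5y] bond c/2=9/400: DF=(4028413/4000000 − 9/400·(0.984600+0.948700))/(1+9/400) = 589/625 ≈ 0.942400
step 4 [2y] swap r/2=330/12589: DF=(1 − 330/12589·(0.984600+0.948700+0.942400))/(1+330/12589) = 901/1000 ≈ 0.901000

1 1/2 4923/5000
2 1 9487/10000
3 3/2 589/625
4 2 901/1000
s(2y) = (1/(901/1000) − 1)/(2) = 99/1802 ≈ 5.4939%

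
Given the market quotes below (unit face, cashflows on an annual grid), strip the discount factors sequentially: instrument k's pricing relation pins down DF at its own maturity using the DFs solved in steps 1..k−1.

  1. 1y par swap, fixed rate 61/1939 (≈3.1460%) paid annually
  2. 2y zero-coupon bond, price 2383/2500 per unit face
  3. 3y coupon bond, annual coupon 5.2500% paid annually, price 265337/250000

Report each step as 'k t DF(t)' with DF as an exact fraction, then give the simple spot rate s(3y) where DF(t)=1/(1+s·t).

step 1 [1y] swap r/1=61/1939: DF=(1 − 61/1939·(0))/(1+61/1939) = 1939/2000 ≈ 0.969500
step 2 [2y] zero: DF = P = 2383/2500 ≈ 0.953200
step 3 [3y] bond c/1=21/400: DF=(265337/250000 − 21/400·(0.969500+0.953200))/(1+21/400) = 73/80 ≈ 0.912500

1 1 1939/2000
2 2 2383/2500
3 3 73/80
s(3y) = (1/(73/80) − 1)/(3) = 7/219 ≈ 3.1963%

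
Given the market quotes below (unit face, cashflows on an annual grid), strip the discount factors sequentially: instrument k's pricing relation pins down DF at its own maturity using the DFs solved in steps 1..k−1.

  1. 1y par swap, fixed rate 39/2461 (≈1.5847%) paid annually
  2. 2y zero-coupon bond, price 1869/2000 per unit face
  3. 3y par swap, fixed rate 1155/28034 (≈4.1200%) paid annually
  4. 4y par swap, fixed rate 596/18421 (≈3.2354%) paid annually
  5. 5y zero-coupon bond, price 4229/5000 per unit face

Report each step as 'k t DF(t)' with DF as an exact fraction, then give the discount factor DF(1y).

1 1 2461/2500
2 2 1869/2000
3 3 1769/2000
4 4 1101/1250
5 5 4229/5000
DF(1y) = 2461/2500 ≈ 0.984400

step 1 [1y] swap r/1=39/2461: DF=(1 − 39/2461·(0))/(1+39/2461) = 2461/2500 ≈ 0.984400
step 2 [2y] zero: DF = P = 1869/2000 ≈ 0.934500
step 3 [3y] swap r/1=1155/28034: DF=(1 − 1155/28034·(0.984400+0.934500))/(1+1155/28034) = 1769/2000 ≈ 0.884500
step 4 [4y] swap r/1=596/18421: DF=(1 − 596/18421·(0.984400+0.934500+0.884500))/(1+596/18421) = 1101/1250 ≈ 0.880800
step 5 [5y] zero: DF = P = 4229/5000 ≈ 0.845800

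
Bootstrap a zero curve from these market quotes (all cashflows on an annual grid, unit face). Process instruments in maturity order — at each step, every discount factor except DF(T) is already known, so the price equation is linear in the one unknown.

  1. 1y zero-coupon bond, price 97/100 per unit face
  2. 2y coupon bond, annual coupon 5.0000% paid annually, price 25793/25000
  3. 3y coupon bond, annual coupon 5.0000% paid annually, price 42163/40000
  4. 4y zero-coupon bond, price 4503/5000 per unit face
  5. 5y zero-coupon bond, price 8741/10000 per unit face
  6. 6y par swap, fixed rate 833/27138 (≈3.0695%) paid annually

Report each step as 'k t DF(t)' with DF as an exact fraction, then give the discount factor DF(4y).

step 1 [1y] zero: DF = P = 97/100 ≈ 0.970000
step 2 [2y] bond c/1=1/20: DF=(25793/25000 − 1/20·(0.970000))/(1+1/20) = 2341/2500 ≈ 0.936400
step 3 [3y] bond c/1=1/20: DF=(42163/40000 − 1/20·(0.970000+0.936400))/(1+1/20) = 9131/10000 ≈ 0.913100
step 4 [4y] zero: DF = P = 4503/5000 ≈ 0.900600
step 5 [5y] zero: DF = P = 8741/10000 ≈ 0.874100
step 6 [6y] swap r/1=833/27138: DF=(1 − 833/27138·(0.970000+0.936400+0.913100+0.900600+0.874100))/(1+833/27138) = 4167/5000 ≈ 0.833400

1 1 97/100
2 2 2341/2500
3 3 9131/10000
4 4 4503/5000
5 5 8741/10000
6 6 4167/5000
DF(4y) = 4503/5000 ≈ 0.900600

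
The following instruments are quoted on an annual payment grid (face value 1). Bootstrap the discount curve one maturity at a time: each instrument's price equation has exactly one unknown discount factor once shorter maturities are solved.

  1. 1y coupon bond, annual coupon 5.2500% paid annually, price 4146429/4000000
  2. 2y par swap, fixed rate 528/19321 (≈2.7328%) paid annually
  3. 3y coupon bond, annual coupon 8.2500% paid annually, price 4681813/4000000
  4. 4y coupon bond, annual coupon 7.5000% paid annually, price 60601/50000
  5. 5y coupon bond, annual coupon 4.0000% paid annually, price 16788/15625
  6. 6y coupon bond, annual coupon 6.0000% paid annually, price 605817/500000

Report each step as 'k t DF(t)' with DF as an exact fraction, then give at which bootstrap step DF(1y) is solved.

step 1 [1y] bond c/1=21/400: DF=(4146429/4000000 − 21/400·(0))/(1+21/400) = 9849/10000 ≈ 0.984900
step 2 [2y] swap r/1=528/19321: DF=(1 − 528/19321·(0.984900))/(1+528/19321) = 592/625 ≈ 0.947200
step 3 [3y] bond c/1=33/400: DF=(4681813/4000000 − 33/400·(0.984900+0.947200))/(1+33/400) = 467/500 ≈ 0.934000
step 4 [4y] bond c/1=3/40: DF=(60601/50000 − 3/40·(0.984900+0.947200+0.934000))/(1+3/40) = 371/400 ≈ 0.927500
step 5 [5y] bond c/1=1/25: DF=(16788/15625 − 1/25·(0.984900+0.947200+0.934000+0.927500))/(1+1/25) = 1109/1250 ≈ 0.887200
step 6 [6y] bond c/1=3/50: DF=(605817/500000 − 3/50·(0.984900+0.947200+0.934000+0.927500+0.887200))/(1+3/50) = 8781/10000 ≈ 0.878100

1 1 9849/10000
2 2 592/625
3 3 467/500
4 4 371/400
5 5 1109/1250
6 6 8781/10000
DF(1y) is solved at step 1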